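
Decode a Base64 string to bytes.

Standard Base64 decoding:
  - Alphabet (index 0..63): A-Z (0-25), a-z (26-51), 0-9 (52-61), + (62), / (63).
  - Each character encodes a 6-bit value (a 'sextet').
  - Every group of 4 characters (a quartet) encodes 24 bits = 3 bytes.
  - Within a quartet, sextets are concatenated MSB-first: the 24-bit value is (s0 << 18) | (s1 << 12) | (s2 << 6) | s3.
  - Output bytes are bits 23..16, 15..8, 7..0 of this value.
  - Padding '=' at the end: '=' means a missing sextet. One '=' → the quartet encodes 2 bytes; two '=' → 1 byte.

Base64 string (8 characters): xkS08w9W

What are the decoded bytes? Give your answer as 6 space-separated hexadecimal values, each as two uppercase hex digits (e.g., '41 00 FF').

After char 0 ('x'=49): chars_in_quartet=1 acc=0x31 bytes_emitted=0
After char 1 ('k'=36): chars_in_quartet=2 acc=0xC64 bytes_emitted=0
After char 2 ('S'=18): chars_in_quartet=3 acc=0x31912 bytes_emitted=0
After char 3 ('0'=52): chars_in_quartet=4 acc=0xC644B4 -> emit C6 44 B4, reset; bytes_emitted=3
After char 4 ('8'=60): chars_in_quartet=1 acc=0x3C bytes_emitted=3
After char 5 ('w'=48): chars_in_quartet=2 acc=0xF30 bytes_emitted=3
After char 6 ('9'=61): chars_in_quartet=3 acc=0x3CC3D bytes_emitted=3
After char 7 ('W'=22): chars_in_quartet=4 acc=0xF30F56 -> emit F3 0F 56, reset; bytes_emitted=6

Answer: C6 44 B4 F3 0F 56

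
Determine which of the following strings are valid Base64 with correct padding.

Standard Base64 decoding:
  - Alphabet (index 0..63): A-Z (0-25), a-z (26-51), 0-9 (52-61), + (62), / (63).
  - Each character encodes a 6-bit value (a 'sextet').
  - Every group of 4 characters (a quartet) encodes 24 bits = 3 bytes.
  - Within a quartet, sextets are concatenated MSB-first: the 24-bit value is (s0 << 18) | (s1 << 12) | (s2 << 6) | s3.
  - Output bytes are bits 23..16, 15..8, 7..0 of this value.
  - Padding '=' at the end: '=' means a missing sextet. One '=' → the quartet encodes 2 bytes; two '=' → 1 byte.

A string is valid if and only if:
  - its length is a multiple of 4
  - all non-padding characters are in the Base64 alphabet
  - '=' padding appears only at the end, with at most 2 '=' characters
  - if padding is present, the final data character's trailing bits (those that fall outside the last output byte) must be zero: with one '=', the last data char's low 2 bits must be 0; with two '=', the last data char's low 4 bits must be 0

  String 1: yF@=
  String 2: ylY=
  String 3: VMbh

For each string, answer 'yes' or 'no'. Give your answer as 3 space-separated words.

String 1: 'yF@=' → invalid (bad char(s): ['@'])
String 2: 'ylY=' → valid
String 3: 'VMbh' → valid

Answer: no yes yes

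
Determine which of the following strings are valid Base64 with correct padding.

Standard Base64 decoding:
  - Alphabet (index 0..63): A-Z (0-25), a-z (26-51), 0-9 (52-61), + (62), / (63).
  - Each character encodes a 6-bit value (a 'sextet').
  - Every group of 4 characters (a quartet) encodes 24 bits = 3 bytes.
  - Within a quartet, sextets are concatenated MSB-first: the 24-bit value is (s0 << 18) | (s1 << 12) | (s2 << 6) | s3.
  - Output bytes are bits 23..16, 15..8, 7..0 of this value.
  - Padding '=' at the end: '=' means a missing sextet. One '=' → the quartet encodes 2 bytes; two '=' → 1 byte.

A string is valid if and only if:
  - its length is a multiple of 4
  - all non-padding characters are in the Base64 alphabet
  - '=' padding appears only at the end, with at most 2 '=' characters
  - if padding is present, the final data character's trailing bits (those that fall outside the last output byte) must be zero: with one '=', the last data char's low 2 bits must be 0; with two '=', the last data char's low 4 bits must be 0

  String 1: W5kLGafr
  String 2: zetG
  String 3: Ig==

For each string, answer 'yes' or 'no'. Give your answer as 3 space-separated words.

Answer: yes yes yes

Derivation:
String 1: 'W5kLGafr' → valid
String 2: 'zetG' → valid
String 3: 'Ig==' → valid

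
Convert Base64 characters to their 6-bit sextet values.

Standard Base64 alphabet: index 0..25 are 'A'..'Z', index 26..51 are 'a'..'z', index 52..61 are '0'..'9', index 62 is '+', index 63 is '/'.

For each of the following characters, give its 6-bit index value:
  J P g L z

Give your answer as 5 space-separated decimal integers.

'J': A..Z range, ord('J') − ord('A') = 9
'P': A..Z range, ord('P') − ord('A') = 15
'g': a..z range, 26 + ord('g') − ord('a') = 32
'L': A..Z range, ord('L') − ord('A') = 11
'z': a..z range, 26 + ord('z') − ord('a') = 51

Answer: 9 15 32 11 51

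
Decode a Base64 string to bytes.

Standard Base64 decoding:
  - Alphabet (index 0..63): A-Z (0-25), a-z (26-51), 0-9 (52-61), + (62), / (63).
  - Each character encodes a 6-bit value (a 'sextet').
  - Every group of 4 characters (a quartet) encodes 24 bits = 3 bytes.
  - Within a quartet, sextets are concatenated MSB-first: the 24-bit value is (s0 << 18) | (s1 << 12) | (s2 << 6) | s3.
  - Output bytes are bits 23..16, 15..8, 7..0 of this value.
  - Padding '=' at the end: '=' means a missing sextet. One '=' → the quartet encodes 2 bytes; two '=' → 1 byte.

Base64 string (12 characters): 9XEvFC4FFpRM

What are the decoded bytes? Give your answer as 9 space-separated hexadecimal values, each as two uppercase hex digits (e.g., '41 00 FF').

Answer: F5 71 2F 14 2E 05 16 94 4C

Derivation:
After char 0 ('9'=61): chars_in_quartet=1 acc=0x3D bytes_emitted=0
After char 1 ('X'=23): chars_in_quartet=2 acc=0xF57 bytes_emitted=0
After char 2 ('E'=4): chars_in_quartet=3 acc=0x3D5C4 bytes_emitted=0
After char 3 ('v'=47): chars_in_quartet=4 acc=0xF5712F -> emit F5 71 2F, reset; bytes_emitted=3
After char 4 ('F'=5): chars_in_quartet=1 acc=0x5 bytes_emitted=3
After char 5 ('C'=2): chars_in_quartet=2 acc=0x142 bytes_emitted=3
After char 6 ('4'=56): chars_in_quartet=3 acc=0x50B8 bytes_emitted=3
After char 7 ('F'=5): chars_in_quartet=4 acc=0x142E05 -> emit 14 2E 05, reset; bytes_emitted=6
After char 8 ('F'=5): chars_in_quartet=1 acc=0x5 bytes_emitted=6
After char 9 ('p'=41): chars_in_quartet=2 acc=0x169 bytes_emitted=6
After char 10 ('R'=17): chars_in_quartet=3 acc=0x5A51 bytes_emitted=6
After char 11 ('M'=12): chars_in_quartet=4 acc=0x16944C -> emit 16 94 4C, reset; bytes_emitted=9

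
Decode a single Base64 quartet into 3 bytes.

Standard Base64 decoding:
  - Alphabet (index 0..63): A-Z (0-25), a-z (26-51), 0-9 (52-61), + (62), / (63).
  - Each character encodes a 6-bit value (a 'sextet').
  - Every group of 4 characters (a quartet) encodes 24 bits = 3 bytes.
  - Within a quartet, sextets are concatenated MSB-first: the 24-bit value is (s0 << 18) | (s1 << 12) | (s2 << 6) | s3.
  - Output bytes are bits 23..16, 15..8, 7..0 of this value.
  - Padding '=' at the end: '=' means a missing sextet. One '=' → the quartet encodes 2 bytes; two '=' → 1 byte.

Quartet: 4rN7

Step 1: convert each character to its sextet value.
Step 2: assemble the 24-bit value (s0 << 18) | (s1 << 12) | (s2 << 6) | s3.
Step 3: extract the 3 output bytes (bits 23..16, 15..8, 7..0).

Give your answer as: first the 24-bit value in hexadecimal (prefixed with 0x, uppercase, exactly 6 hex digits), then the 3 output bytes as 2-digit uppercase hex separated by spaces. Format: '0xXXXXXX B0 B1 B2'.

Answer: 0xE2B37B E2 B3 7B

Derivation:
Sextets: 4=56, r=43, N=13, 7=59
24-bit: (56<<18) | (43<<12) | (13<<6) | 59
      = 0xE00000 | 0x02B000 | 0x000340 | 0x00003B
      = 0xE2B37B
Bytes: (v>>16)&0xFF=E2, (v>>8)&0xFF=B3, v&0xFF=7B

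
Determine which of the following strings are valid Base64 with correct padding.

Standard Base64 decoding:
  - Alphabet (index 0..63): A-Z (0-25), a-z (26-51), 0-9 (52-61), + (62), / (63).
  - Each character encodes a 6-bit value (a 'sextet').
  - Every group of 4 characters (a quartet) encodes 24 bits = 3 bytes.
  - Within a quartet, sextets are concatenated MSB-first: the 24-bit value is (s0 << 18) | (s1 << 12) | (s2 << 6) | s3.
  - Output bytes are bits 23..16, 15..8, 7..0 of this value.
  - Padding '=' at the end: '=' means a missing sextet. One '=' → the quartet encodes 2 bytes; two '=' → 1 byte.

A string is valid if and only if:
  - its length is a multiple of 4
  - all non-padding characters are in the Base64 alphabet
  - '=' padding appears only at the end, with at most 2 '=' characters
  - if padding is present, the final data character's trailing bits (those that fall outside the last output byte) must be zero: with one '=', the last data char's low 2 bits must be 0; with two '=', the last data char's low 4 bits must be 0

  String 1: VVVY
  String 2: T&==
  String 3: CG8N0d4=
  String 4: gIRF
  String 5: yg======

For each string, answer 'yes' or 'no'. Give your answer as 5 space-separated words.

Answer: yes no yes yes no

Derivation:
String 1: 'VVVY' → valid
String 2: 'T&==' → invalid (bad char(s): ['&'])
String 3: 'CG8N0d4=' → valid
String 4: 'gIRF' → valid
String 5: 'yg======' → invalid (6 pad chars (max 2))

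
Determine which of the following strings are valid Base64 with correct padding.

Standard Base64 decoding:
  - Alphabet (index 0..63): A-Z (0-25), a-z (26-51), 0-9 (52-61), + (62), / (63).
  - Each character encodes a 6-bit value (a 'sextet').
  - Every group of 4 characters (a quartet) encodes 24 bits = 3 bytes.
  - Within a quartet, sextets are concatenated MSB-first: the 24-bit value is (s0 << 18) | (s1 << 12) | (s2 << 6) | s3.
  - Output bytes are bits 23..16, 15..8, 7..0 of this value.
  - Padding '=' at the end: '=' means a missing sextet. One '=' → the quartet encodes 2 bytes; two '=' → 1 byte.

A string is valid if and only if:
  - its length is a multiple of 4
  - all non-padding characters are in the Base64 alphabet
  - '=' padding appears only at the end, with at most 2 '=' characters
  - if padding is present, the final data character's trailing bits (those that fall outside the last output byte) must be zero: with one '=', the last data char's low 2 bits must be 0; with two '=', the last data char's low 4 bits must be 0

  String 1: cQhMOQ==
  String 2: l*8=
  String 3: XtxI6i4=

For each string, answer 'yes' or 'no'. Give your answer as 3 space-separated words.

Answer: yes no yes

Derivation:
String 1: 'cQhMOQ==' → valid
String 2: 'l*8=' → invalid (bad char(s): ['*'])
String 3: 'XtxI6i4=' → valid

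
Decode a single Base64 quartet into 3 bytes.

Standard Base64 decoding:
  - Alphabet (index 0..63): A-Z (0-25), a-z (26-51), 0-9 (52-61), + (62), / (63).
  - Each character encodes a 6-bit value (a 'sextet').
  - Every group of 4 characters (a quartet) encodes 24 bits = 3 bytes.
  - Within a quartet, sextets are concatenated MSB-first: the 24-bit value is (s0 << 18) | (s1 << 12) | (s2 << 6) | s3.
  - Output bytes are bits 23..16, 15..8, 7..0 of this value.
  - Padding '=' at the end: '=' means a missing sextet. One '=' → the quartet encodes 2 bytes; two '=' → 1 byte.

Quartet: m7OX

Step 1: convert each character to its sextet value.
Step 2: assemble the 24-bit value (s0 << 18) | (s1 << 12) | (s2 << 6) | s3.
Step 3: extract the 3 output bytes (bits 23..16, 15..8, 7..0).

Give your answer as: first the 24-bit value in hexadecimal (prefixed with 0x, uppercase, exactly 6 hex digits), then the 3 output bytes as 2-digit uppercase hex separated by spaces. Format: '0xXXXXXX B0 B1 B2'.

Answer: 0x9BB397 9B B3 97

Derivation:
Sextets: m=38, 7=59, O=14, X=23
24-bit: (38<<18) | (59<<12) | (14<<6) | 23
      = 0x980000 | 0x03B000 | 0x000380 | 0x000017
      = 0x9BB397
Bytes: (v>>16)&0xFF=9B, (v>>8)&0xFF=B3, v&0xFF=97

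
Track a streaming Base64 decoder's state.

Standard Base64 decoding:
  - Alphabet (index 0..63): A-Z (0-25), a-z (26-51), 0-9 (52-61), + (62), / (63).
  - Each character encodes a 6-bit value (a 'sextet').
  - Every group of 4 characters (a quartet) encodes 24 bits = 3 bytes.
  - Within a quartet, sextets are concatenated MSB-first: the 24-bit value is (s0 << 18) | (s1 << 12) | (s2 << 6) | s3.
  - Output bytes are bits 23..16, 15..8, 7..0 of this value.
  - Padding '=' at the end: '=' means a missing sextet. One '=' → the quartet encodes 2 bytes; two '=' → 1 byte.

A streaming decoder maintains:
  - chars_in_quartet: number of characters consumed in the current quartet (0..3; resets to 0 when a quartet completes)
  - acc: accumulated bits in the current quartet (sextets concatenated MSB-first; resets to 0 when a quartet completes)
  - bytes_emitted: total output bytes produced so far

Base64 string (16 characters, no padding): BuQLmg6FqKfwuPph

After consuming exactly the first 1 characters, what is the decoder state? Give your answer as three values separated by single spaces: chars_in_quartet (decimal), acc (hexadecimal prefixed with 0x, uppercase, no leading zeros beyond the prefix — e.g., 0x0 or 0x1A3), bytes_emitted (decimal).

After char 0 ('B'=1): chars_in_quartet=1 acc=0x1 bytes_emitted=0

Answer: 1 0x1 0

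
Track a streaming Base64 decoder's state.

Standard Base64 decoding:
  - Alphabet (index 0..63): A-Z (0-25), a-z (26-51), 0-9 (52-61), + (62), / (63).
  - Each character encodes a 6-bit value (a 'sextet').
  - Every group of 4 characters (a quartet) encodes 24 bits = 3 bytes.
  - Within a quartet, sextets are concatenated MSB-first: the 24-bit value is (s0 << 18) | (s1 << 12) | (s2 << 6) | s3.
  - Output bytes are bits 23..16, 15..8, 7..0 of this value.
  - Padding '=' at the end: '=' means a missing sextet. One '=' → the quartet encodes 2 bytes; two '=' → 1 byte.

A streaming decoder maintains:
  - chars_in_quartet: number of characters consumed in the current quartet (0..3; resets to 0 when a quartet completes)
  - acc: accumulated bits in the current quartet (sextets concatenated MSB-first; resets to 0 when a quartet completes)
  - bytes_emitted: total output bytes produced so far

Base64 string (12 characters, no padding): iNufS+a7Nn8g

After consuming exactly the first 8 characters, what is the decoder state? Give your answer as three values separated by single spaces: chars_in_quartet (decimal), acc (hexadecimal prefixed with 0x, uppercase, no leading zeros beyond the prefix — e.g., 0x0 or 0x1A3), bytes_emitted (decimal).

After char 0 ('i'=34): chars_in_quartet=1 acc=0x22 bytes_emitted=0
After char 1 ('N'=13): chars_in_quartet=2 acc=0x88D bytes_emitted=0
After char 2 ('u'=46): chars_in_quartet=3 acc=0x2236E bytes_emitted=0
After char 3 ('f'=31): chars_in_quartet=4 acc=0x88DB9F -> emit 88 DB 9F, reset; bytes_emitted=3
After char 4 ('S'=18): chars_in_quartet=1 acc=0x12 bytes_emitted=3
After char 5 ('+'=62): chars_in_quartet=2 acc=0x4BE bytes_emitted=3
After char 6 ('a'=26): chars_in_quartet=3 acc=0x12F9A bytes_emitted=3
After char 7 ('7'=59): chars_in_quartet=4 acc=0x4BE6BB -> emit 4B E6 BB, reset; bytes_emitted=6

Answer: 0 0x0 6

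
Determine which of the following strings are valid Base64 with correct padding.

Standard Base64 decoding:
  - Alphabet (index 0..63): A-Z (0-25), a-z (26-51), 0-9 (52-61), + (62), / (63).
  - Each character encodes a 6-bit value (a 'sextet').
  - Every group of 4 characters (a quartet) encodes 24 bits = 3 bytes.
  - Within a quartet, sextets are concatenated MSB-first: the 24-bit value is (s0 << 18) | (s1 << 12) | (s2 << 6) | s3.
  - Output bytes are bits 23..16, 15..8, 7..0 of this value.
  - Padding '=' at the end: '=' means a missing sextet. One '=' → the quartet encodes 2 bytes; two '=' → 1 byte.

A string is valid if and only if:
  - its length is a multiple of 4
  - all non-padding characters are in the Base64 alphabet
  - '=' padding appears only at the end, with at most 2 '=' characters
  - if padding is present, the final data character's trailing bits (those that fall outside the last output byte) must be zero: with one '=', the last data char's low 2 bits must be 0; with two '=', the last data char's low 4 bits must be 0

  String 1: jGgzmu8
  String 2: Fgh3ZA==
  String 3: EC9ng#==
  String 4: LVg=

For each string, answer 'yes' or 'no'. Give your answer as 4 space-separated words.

String 1: 'jGgzmu8' → invalid (len=7 not mult of 4)
String 2: 'Fgh3ZA==' → valid
String 3: 'EC9ng#==' → invalid (bad char(s): ['#'])
String 4: 'LVg=' → valid

Answer: no yes no yes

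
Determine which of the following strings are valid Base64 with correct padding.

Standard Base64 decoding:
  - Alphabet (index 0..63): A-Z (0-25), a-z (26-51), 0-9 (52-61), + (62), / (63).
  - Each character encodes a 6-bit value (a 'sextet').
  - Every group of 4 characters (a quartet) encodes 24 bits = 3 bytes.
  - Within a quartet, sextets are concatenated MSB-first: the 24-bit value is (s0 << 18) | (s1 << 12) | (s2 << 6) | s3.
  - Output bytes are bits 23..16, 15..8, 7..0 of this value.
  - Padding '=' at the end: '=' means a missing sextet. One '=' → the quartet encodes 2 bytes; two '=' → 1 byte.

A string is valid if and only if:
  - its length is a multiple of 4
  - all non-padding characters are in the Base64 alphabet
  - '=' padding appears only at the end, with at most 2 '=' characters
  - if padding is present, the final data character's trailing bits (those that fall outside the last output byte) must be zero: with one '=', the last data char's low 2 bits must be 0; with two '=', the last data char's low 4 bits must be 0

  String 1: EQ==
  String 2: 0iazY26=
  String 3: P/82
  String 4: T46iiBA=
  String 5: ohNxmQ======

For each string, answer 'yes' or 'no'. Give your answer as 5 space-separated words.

Answer: yes no yes yes no

Derivation:
String 1: 'EQ==' → valid
String 2: '0iazY26=' → invalid (bad trailing bits)
String 3: 'P/82' → valid
String 4: 'T46iiBA=' → valid
String 5: 'ohNxmQ======' → invalid (6 pad chars (max 2))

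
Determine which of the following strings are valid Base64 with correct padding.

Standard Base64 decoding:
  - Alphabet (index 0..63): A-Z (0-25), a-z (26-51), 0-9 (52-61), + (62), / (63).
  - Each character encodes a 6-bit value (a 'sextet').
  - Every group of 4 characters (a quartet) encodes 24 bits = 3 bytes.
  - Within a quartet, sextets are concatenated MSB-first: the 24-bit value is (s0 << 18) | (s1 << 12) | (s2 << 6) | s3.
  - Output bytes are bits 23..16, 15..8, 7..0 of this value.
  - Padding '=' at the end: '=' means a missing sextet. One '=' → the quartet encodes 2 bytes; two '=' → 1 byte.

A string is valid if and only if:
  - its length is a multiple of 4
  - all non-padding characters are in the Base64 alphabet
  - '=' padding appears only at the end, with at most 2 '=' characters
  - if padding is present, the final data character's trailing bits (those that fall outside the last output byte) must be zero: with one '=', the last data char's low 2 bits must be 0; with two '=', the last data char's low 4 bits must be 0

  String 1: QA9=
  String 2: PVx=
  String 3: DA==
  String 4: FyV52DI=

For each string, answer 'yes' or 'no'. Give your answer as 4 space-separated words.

String 1: 'QA9=' → invalid (bad trailing bits)
String 2: 'PVx=' → invalid (bad trailing bits)
String 3: 'DA==' → valid
String 4: 'FyV52DI=' → valid

Answer: no no yes yes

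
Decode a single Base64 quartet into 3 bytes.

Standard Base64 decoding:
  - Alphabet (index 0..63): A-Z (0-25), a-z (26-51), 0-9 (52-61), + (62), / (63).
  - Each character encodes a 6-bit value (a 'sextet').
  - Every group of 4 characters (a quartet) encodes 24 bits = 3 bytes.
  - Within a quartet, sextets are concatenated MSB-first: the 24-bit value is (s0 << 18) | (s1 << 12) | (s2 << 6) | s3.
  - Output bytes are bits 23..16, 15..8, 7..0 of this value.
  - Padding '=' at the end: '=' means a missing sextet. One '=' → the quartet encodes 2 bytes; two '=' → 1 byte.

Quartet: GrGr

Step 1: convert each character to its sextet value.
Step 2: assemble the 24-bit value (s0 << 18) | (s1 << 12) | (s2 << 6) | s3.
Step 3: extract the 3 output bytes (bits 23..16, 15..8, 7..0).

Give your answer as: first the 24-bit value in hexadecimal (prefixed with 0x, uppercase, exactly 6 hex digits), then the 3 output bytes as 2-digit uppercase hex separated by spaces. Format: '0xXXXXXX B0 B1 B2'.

Answer: 0x1AB1AB 1A B1 AB

Derivation:
Sextets: G=6, r=43, G=6, r=43
24-bit: (6<<18) | (43<<12) | (6<<6) | 43
      = 0x180000 | 0x02B000 | 0x000180 | 0x00002B
      = 0x1AB1AB
Bytes: (v>>16)&0xFF=1A, (v>>8)&0xFF=B1, v&0xFF=AB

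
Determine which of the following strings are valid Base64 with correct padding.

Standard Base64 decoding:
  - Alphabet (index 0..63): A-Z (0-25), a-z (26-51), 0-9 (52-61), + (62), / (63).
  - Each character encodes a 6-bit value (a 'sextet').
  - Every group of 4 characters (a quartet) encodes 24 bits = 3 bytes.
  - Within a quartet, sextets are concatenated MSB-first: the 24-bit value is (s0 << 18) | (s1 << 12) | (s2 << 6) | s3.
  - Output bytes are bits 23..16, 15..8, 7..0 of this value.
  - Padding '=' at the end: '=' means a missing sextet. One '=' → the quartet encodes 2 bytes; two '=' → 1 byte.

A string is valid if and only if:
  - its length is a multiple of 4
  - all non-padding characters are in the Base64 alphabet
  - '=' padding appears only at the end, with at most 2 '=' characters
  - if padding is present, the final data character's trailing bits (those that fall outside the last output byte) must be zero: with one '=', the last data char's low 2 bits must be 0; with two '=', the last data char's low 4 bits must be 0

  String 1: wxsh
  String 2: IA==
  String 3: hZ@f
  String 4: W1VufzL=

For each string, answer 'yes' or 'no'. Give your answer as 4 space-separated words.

Answer: yes yes no no

Derivation:
String 1: 'wxsh' → valid
String 2: 'IA==' → valid
String 3: 'hZ@f' → invalid (bad char(s): ['@'])
String 4: 'W1VufzL=' → invalid (bad trailing bits)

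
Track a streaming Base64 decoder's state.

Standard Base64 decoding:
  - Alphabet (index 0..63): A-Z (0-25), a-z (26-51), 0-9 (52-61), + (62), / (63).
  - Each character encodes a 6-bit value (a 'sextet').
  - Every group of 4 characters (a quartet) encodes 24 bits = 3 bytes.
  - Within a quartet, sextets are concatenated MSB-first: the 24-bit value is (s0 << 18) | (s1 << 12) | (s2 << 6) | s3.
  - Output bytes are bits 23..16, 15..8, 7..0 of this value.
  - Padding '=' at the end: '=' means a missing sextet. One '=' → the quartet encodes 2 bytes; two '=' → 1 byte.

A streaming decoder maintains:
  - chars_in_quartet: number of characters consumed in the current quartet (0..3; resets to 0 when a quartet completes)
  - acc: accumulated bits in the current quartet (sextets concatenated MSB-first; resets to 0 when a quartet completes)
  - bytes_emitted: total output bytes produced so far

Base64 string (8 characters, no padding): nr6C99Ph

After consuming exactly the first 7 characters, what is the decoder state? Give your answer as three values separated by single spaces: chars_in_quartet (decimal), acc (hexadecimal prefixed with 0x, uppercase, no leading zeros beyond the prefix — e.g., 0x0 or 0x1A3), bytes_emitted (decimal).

Answer: 3 0x3DF4F 3

Derivation:
After char 0 ('n'=39): chars_in_quartet=1 acc=0x27 bytes_emitted=0
After char 1 ('r'=43): chars_in_quartet=2 acc=0x9EB bytes_emitted=0
After char 2 ('6'=58): chars_in_quartet=3 acc=0x27AFA bytes_emitted=0
After char 3 ('C'=2): chars_in_quartet=4 acc=0x9EBE82 -> emit 9E BE 82, reset; bytes_emitted=3
After char 4 ('9'=61): chars_in_quartet=1 acc=0x3D bytes_emitted=3
After char 5 ('9'=61): chars_in_quartet=2 acc=0xF7D bytes_emitted=3
After char 6 ('P'=15): chars_in_quartet=3 acc=0x3DF4F bytes_emitted=3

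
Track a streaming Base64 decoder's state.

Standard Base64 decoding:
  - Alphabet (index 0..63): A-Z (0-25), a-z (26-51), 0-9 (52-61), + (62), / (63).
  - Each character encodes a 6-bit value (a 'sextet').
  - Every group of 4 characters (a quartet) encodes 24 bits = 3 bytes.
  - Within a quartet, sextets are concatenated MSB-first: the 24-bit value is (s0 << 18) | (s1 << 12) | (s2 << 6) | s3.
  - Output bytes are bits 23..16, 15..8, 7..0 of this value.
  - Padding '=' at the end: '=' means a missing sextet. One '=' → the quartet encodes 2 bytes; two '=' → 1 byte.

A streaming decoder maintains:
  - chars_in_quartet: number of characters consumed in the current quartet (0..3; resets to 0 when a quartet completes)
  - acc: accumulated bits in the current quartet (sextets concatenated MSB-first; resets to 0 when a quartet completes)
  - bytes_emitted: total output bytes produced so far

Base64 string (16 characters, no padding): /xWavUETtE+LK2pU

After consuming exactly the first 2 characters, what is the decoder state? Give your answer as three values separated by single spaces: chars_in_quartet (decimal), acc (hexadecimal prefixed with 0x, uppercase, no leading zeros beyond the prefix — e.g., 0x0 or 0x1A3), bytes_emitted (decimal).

Answer: 2 0xFF1 0

Derivation:
After char 0 ('/'=63): chars_in_quartet=1 acc=0x3F bytes_emitted=0
After char 1 ('x'=49): chars_in_quartet=2 acc=0xFF1 bytes_emitted=0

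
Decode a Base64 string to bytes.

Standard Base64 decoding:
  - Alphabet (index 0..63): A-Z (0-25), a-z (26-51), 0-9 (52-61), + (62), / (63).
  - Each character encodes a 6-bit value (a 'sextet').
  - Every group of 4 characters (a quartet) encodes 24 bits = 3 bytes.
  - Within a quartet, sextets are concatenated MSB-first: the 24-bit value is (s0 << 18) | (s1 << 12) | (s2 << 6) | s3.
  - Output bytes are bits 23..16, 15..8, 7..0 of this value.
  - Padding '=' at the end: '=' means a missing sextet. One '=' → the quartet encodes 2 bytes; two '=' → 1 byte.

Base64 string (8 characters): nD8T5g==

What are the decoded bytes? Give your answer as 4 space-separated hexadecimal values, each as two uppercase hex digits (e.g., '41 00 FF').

Answer: 9C 3F 13 E6

Derivation:
After char 0 ('n'=39): chars_in_quartet=1 acc=0x27 bytes_emitted=0
After char 1 ('D'=3): chars_in_quartet=2 acc=0x9C3 bytes_emitted=0
After char 2 ('8'=60): chars_in_quartet=3 acc=0x270FC bytes_emitted=0
After char 3 ('T'=19): chars_in_quartet=4 acc=0x9C3F13 -> emit 9C 3F 13, reset; bytes_emitted=3
After char 4 ('5'=57): chars_in_quartet=1 acc=0x39 bytes_emitted=3
After char 5 ('g'=32): chars_in_quartet=2 acc=0xE60 bytes_emitted=3
Padding '==': partial quartet acc=0xE60 -> emit E6; bytes_emitted=4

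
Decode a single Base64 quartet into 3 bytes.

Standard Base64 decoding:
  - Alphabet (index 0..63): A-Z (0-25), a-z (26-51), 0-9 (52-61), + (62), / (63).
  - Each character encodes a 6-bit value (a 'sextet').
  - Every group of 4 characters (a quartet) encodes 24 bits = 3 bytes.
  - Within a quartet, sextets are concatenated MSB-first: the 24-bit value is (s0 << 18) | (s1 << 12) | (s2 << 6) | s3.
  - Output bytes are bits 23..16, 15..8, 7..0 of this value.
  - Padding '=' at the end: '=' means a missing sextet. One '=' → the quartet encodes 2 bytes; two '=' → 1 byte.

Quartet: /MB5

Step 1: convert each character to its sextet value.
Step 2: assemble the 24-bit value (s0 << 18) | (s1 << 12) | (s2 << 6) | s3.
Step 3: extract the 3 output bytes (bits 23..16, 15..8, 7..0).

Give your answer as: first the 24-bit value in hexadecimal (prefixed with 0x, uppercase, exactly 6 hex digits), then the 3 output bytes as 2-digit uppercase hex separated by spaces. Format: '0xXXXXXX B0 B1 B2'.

Sextets: /=63, M=12, B=1, 5=57
24-bit: (63<<18) | (12<<12) | (1<<6) | 57
      = 0xFC0000 | 0x00C000 | 0x000040 | 0x000039
      = 0xFCC079
Bytes: (v>>16)&0xFF=FC, (v>>8)&0xFF=C0, v&0xFF=79

Answer: 0xFCC079 FC C0 79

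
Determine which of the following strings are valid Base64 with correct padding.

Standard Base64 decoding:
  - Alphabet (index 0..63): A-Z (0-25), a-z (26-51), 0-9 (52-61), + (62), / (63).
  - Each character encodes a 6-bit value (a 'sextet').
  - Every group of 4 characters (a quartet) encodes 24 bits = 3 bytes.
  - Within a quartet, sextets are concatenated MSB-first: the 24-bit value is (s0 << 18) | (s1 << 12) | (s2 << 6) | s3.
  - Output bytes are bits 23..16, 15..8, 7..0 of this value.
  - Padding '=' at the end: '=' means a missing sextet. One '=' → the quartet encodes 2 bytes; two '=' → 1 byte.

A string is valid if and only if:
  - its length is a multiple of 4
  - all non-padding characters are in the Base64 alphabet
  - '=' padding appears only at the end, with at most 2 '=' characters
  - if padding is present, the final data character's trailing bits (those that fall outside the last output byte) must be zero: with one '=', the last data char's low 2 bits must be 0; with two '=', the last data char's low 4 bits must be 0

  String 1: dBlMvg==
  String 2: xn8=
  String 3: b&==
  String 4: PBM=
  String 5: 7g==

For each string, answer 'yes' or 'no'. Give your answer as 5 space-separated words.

String 1: 'dBlMvg==' → valid
String 2: 'xn8=' → valid
String 3: 'b&==' → invalid (bad char(s): ['&'])
String 4: 'PBM=' → valid
String 5: '7g==' → valid

Answer: yes yes no yes yes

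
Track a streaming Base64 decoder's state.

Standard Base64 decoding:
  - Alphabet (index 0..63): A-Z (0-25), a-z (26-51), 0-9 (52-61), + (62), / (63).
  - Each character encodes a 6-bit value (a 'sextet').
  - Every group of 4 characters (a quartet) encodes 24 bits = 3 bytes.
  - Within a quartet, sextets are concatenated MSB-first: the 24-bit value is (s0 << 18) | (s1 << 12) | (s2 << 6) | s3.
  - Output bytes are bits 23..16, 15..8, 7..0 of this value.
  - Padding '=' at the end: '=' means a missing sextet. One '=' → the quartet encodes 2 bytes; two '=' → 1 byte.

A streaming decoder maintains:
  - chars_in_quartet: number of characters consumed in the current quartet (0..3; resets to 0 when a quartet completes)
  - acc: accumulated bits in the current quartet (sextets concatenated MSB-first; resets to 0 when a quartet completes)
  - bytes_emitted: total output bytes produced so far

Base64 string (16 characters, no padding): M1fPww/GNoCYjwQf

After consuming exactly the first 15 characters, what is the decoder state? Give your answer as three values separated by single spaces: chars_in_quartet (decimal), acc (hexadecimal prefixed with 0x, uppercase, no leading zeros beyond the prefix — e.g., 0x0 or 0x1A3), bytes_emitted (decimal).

After char 0 ('M'=12): chars_in_quartet=1 acc=0xC bytes_emitted=0
After char 1 ('1'=53): chars_in_quartet=2 acc=0x335 bytes_emitted=0
After char 2 ('f'=31): chars_in_quartet=3 acc=0xCD5F bytes_emitted=0
After char 3 ('P'=15): chars_in_quartet=4 acc=0x3357CF -> emit 33 57 CF, reset; bytes_emitted=3
After char 4 ('w'=48): chars_in_quartet=1 acc=0x30 bytes_emitted=3
After char 5 ('w'=48): chars_in_quartet=2 acc=0xC30 bytes_emitted=3
After char 6 ('/'=63): chars_in_quartet=3 acc=0x30C3F bytes_emitted=3
After char 7 ('G'=6): chars_in_quartet=4 acc=0xC30FC6 -> emit C3 0F C6, reset; bytes_emitted=6
After char 8 ('N'=13): chars_in_quartet=1 acc=0xD bytes_emitted=6
After char 9 ('o'=40): chars_in_quartet=2 acc=0x368 bytes_emitted=6
After char 10 ('C'=2): chars_in_quartet=3 acc=0xDA02 bytes_emitted=6
After char 11 ('Y'=24): chars_in_quartet=4 acc=0x368098 -> emit 36 80 98, reset; bytes_emitted=9
After char 12 ('j'=35): chars_in_quartet=1 acc=0x23 bytes_emitted=9
After char 13 ('w'=48): chars_in_quartet=2 acc=0x8F0 bytes_emitted=9
After char 14 ('Q'=16): chars_in_quartet=3 acc=0x23C10 bytes_emitted=9

Answer: 3 0x23C10 9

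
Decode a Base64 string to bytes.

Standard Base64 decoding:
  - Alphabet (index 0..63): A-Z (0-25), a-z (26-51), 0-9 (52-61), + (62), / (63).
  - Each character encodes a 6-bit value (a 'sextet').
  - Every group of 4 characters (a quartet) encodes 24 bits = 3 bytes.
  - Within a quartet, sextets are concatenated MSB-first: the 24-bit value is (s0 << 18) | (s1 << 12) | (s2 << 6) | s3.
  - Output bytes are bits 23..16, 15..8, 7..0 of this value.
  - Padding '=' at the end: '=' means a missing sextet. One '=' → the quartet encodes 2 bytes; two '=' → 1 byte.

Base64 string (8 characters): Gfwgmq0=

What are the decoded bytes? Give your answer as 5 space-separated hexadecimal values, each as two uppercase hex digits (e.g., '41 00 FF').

Answer: 19 FC 20 9A AD

Derivation:
After char 0 ('G'=6): chars_in_quartet=1 acc=0x6 bytes_emitted=0
After char 1 ('f'=31): chars_in_quartet=2 acc=0x19F bytes_emitted=0
After char 2 ('w'=48): chars_in_quartet=3 acc=0x67F0 bytes_emitted=0
After char 3 ('g'=32): chars_in_quartet=4 acc=0x19FC20 -> emit 19 FC 20, reset; bytes_emitted=3
After char 4 ('m'=38): chars_in_quartet=1 acc=0x26 bytes_emitted=3
After char 5 ('q'=42): chars_in_quartet=2 acc=0x9AA bytes_emitted=3
After char 6 ('0'=52): chars_in_quartet=3 acc=0x26AB4 bytes_emitted=3
Padding '=': partial quartet acc=0x26AB4 -> emit 9A AD; bytes_emitted=5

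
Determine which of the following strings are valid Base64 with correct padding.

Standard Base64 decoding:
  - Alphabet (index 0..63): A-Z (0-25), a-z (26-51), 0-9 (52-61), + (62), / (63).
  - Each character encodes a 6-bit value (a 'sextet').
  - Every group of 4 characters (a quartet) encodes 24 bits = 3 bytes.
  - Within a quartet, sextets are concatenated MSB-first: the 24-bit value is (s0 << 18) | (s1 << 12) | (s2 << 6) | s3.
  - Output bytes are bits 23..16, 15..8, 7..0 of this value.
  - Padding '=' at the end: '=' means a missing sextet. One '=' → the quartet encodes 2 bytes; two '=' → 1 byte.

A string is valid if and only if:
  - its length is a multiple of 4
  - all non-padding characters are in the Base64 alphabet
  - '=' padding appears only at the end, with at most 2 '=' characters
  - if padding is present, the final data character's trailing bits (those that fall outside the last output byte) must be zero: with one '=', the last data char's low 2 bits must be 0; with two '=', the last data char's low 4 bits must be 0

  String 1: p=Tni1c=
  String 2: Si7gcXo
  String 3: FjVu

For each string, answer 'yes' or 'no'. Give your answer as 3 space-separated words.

String 1: 'p=Tni1c=' → invalid (bad char(s): ['=']; '=' in middle)
String 2: 'Si7gcXo' → invalid (len=7 not mult of 4)
String 3: 'FjVu' → valid

Answer: no no yes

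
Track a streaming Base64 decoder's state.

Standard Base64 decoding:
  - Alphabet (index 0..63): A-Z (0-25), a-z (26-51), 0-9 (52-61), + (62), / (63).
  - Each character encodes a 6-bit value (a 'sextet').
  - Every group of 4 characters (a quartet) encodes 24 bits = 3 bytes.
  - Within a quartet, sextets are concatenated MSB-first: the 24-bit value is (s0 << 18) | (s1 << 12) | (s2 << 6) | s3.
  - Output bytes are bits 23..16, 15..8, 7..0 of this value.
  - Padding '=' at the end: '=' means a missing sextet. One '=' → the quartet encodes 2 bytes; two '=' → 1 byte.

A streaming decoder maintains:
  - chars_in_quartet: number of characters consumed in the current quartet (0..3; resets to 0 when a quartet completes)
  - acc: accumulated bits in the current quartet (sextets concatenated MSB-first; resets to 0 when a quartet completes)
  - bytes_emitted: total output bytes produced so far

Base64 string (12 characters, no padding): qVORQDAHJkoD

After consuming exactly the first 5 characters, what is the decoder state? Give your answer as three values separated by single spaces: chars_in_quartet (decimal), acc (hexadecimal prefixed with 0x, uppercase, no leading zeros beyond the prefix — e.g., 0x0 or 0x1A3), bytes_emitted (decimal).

Answer: 1 0x10 3

Derivation:
After char 0 ('q'=42): chars_in_quartet=1 acc=0x2A bytes_emitted=0
After char 1 ('V'=21): chars_in_quartet=2 acc=0xA95 bytes_emitted=0
After char 2 ('O'=14): chars_in_quartet=3 acc=0x2A54E bytes_emitted=0
After char 3 ('R'=17): chars_in_quartet=4 acc=0xA95391 -> emit A9 53 91, reset; bytes_emitted=3
After char 4 ('Q'=16): chars_in_quartet=1 acc=0x10 bytes_emitted=3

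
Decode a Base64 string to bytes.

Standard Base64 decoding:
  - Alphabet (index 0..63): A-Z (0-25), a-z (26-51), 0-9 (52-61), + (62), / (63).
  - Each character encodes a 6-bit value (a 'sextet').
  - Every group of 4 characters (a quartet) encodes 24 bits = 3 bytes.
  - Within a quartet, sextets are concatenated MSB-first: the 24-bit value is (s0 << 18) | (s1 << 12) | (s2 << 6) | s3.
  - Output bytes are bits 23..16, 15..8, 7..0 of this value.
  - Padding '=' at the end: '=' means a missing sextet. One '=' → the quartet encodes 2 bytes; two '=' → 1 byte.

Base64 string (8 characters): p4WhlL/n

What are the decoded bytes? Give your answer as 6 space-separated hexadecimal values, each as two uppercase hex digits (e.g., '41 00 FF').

Answer: A7 85 A1 94 BF E7

Derivation:
After char 0 ('p'=41): chars_in_quartet=1 acc=0x29 bytes_emitted=0
After char 1 ('4'=56): chars_in_quartet=2 acc=0xA78 bytes_emitted=0
After char 2 ('W'=22): chars_in_quartet=3 acc=0x29E16 bytes_emitted=0
After char 3 ('h'=33): chars_in_quartet=4 acc=0xA785A1 -> emit A7 85 A1, reset; bytes_emitted=3
After char 4 ('l'=37): chars_in_quartet=1 acc=0x25 bytes_emitted=3
After char 5 ('L'=11): chars_in_quartet=2 acc=0x94B bytes_emitted=3
After char 6 ('/'=63): chars_in_quartet=3 acc=0x252FF bytes_emitted=3
After char 7 ('n'=39): chars_in_quartet=4 acc=0x94BFE7 -> emit 94 BF E7, reset; bytes_emitted=6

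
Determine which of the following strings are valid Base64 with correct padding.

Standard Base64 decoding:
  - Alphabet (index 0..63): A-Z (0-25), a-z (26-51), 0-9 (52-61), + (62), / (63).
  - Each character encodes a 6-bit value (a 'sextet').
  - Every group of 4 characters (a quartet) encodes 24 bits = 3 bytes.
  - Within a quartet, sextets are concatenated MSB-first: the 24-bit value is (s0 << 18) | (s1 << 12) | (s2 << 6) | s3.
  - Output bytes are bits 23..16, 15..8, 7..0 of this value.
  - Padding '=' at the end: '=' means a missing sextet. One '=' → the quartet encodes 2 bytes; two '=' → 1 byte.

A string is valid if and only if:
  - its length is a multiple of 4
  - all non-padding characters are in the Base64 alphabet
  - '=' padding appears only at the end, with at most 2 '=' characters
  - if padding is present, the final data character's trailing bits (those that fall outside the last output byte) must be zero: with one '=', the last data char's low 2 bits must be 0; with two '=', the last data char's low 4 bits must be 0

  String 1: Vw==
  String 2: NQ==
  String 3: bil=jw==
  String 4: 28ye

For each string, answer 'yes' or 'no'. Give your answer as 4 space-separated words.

String 1: 'Vw==' → valid
String 2: 'NQ==' → valid
String 3: 'bil=jw==' → invalid (bad char(s): ['=']; '=' in middle)
String 4: '28ye' → valid

Answer: yes yes no yes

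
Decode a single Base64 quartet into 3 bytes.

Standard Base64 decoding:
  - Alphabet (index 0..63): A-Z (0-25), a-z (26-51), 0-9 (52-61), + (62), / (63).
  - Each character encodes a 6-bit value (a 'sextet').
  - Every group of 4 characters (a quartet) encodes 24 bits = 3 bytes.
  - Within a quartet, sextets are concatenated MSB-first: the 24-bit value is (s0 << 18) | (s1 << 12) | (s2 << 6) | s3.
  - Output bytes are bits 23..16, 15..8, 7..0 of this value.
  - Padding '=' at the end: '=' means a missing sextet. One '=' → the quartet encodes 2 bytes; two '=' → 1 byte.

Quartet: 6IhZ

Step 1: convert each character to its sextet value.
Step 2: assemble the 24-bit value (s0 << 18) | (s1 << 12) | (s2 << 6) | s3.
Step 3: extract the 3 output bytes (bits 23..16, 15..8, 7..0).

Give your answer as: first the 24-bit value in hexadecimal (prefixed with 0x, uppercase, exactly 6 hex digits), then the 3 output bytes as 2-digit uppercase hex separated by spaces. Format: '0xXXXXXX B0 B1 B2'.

Answer: 0xE88859 E8 88 59

Derivation:
Sextets: 6=58, I=8, h=33, Z=25
24-bit: (58<<18) | (8<<12) | (33<<6) | 25
      = 0xE80000 | 0x008000 | 0x000840 | 0x000019
      = 0xE88859
Bytes: (v>>16)&0xFF=E8, (v>>8)&0xFF=88, v&0xFF=59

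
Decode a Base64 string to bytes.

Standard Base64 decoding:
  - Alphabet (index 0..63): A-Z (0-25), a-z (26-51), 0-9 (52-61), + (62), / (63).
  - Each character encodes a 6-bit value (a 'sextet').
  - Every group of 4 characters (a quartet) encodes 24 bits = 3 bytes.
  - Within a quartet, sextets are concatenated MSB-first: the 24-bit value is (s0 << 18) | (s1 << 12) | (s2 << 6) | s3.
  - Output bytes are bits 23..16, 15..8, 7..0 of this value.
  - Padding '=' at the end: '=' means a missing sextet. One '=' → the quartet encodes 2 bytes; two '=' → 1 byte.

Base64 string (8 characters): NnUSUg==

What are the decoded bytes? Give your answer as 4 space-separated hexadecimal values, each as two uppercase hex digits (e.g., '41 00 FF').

Answer: 36 75 12 52

Derivation:
After char 0 ('N'=13): chars_in_quartet=1 acc=0xD bytes_emitted=0
After char 1 ('n'=39): chars_in_quartet=2 acc=0x367 bytes_emitted=0
After char 2 ('U'=20): chars_in_quartet=3 acc=0xD9D4 bytes_emitted=0
After char 3 ('S'=18): chars_in_quartet=4 acc=0x367512 -> emit 36 75 12, reset; bytes_emitted=3
After char 4 ('U'=20): chars_in_quartet=1 acc=0x14 bytes_emitted=3
After char 5 ('g'=32): chars_in_quartet=2 acc=0x520 bytes_emitted=3
Padding '==': partial quartet acc=0x520 -> emit 52; bytes_emitted=4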